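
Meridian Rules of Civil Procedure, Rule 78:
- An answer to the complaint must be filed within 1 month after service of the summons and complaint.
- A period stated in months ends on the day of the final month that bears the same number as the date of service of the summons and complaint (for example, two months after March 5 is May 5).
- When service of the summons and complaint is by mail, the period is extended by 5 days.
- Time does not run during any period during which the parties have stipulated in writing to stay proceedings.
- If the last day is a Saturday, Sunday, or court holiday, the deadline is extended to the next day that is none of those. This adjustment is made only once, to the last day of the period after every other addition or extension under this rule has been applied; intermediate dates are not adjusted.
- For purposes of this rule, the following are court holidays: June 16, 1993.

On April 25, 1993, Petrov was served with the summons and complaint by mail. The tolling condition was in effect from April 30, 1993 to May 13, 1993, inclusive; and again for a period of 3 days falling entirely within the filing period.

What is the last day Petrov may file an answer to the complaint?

June 17, 1993

1 month after April 25, 1993 is May 25, 1993.
Service was by mail, adding 5 days: May 25, 1993 + 5 days = May 30, 1993.
From April 30, 1993 through May 13, 1993 inclusive is 14 days; tolling adds 14 days: May 30, 1993 + 14 days = June 13, 1993.
Tolling adds 3 days: June 13, 1993 + 3 days = June 16, 1993.
June 16, 1993 is a listed holiday. The next qualifying day is June 17, 1993.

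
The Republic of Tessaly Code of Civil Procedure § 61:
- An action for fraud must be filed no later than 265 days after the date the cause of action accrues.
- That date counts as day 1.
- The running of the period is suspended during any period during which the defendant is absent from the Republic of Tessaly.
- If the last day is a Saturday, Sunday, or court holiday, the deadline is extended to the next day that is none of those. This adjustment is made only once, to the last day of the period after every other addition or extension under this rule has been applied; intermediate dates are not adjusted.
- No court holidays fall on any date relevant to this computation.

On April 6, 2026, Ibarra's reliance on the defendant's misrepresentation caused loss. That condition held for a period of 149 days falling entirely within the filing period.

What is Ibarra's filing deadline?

May 24, 2027

Counting April 6, 2026 as day 1, day 265 is December 26, 2026.
Tolling adds 149 days: December 26, 2026 + 149 days = May 24, 2027.
May 24, 2027 is a Monday and not a court holiday, so no extension applies.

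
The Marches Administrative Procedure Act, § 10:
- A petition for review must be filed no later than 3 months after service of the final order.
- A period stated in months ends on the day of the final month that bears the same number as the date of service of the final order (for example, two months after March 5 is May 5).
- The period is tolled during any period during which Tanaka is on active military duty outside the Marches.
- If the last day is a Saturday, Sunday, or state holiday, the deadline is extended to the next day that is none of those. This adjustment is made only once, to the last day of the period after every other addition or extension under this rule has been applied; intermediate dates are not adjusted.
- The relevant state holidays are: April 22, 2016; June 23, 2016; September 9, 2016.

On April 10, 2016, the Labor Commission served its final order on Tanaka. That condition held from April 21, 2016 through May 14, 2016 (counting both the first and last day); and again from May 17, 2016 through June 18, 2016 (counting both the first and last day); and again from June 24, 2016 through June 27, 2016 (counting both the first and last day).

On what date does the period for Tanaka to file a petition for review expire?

3 months after April 10, 2016 is July 10, 2016.
From April 21, 2016 through May 14, 2016 inclusive is 24 days; tolling adds 24 days: July 10, 2016 + 24 days = August 3, 2016.
From May 17, 2016 through June 18, 2016 inclusive is 33 days; tolling adds 33 days: August 3, 2016 + 33 days = September 5, 2016.
From June 24, 2016 through June 27, 2016 inclusive is 4 days; tolling adds 4 days: September 5, 2016 + 4 days = September 9, 2016.
September 9, 2016 is a listed holiday; September 10, 2016 is Saturday; September 11, 2016 is Sunday. The next qualifying day is September 12, 2016.

September 12, 2016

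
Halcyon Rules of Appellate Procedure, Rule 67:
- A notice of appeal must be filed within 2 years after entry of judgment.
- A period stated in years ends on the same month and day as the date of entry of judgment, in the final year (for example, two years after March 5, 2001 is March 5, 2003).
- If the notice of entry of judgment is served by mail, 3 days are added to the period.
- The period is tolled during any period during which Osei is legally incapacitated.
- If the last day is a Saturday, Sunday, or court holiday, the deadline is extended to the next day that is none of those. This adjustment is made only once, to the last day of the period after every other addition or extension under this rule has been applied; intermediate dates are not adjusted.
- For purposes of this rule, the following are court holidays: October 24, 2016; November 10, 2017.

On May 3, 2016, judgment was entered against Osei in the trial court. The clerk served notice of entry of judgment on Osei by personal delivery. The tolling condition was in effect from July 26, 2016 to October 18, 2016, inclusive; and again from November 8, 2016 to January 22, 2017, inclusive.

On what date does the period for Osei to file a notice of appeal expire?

October 11, 2018

2 years after May 3, 2016 is May 3, 2018.
Service was not by mail, so no mail extension applies.
From July 26, 2016 through October 18, 2016 inclusive is 85 days; tolling adds 85 days: May 3, 2018 + 85 days = July 27, 2018.
From November 8, 2016 through January 22, 2017 inclusive is 76 days; tolling adds 76 days: July 27, 2018 + 76 days = October 11, 2018.
October 11, 2018 is a Thursday and not a court holiday, so no extension applies.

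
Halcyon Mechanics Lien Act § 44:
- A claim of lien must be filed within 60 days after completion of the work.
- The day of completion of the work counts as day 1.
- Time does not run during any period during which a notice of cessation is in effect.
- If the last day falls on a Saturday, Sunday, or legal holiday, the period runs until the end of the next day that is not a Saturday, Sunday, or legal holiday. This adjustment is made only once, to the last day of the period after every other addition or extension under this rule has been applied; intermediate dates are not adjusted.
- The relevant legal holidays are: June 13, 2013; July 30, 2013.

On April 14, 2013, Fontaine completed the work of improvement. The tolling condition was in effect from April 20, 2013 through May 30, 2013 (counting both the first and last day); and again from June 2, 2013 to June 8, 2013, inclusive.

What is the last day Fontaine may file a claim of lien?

July 31, 2013

Counting April 14, 2013 as day 1, day 60 is June 12, 2013.
From April 20, 2013 through May 30, 2013 inclusive is 41 days; tolling adds 41 days: June 12, 2013 + 41 days = July 23, 2013.
From June 2, 2013 through June 8, 2013 inclusive is 7 days; tolling adds 7 days: July 23, 2013 + 7 days = July 30, 2013.
July 30, 2013 is a listed holiday. The next qualifying day is July 31, 2013.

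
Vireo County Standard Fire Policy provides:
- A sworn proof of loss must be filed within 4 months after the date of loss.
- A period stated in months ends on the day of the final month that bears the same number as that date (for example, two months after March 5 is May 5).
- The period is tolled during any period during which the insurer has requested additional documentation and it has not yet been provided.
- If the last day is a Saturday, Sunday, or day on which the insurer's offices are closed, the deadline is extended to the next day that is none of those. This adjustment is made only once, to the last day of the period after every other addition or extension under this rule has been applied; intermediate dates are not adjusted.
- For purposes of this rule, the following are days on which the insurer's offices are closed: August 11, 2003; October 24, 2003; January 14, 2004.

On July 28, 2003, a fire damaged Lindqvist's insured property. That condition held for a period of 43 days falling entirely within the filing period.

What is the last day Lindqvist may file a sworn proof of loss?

January 12, 2004

4 months after July 28, 2003 is November 28, 2003.
Tolling adds 43 days: November 28, 2003 + 43 days = January 10, 2004.
January 10, 2004 is Saturday; January 11, 2004 is Sunday. The next qualifying day is January 12, 2004.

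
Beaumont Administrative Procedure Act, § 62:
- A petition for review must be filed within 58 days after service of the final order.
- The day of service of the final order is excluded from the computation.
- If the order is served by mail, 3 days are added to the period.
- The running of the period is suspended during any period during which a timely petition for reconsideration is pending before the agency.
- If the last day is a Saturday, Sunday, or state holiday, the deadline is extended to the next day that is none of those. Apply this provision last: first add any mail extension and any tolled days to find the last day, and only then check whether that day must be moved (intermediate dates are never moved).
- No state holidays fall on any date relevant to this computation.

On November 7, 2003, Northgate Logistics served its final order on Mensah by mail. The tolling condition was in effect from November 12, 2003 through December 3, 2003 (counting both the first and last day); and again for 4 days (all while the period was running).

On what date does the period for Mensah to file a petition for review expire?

February 2, 2004

58 days after November 7, 2003 is January 4, 2004.
Service was by mail, adding 3 days: January 4, 2004 + 3 days = January 7, 2004.
From November 12, 2003 through December 3, 2003 inclusive is 22 days; tolling adds 22 days: January 7, 2004 + 22 days = January 29, 2004.
Tolling adds 4 days: January 29, 2004 + 4 days = February 2, 2004.
February 2, 2004 is a Monday and not a state holiday, so no extension applies.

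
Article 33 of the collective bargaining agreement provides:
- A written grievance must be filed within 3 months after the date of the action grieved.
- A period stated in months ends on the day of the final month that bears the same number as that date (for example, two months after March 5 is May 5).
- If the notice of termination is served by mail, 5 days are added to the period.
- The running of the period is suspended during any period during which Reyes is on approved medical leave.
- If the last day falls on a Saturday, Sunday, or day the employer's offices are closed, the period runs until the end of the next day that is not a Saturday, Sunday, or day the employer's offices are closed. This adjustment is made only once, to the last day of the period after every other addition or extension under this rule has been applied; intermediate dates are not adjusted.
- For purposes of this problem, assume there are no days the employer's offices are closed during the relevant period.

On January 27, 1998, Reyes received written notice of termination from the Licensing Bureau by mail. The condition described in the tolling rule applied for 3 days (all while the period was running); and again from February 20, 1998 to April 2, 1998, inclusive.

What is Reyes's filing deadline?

3 months after January 27, 1998 is April 27, 1998.
Service was by mail, adding 5 days: April 27, 1998 + 5 days = May 2, 1998.
Tolling adds 3 days: May 2, 1998 + 3 days = May 5, 1998.
From February 20, 1998 through April 2, 1998 inclusive is 42 days; tolling adds 42 days: May 5, 1998 + 42 days = June 16, 1998.
June 16, 1998 is a Tuesday and not a day the employer's offices are closed, so no extension applies.

June 16, 1998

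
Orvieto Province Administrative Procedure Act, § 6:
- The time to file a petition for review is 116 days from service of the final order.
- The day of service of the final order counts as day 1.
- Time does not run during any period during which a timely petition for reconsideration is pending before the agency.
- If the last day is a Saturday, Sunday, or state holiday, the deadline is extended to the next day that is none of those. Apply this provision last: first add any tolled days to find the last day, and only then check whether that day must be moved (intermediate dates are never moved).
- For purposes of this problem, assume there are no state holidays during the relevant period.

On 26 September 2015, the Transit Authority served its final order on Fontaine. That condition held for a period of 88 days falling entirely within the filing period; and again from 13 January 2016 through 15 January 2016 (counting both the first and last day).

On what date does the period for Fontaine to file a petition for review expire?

Counting 26 September 2015 as day 1, day 116 is January 19, 2016.
Tolling adds 88 days: January 19, 2016 + 88 days = April 16, 2016.
From January 13, 2016 through January 15, 2016 inclusive is 3 days; tolling adds 3 days: April 16, 2016 + 3 days = April 19, 2016.
April 19, 2016 is a Tuesday and not a state holiday, so no extension applies.

April 19, 2016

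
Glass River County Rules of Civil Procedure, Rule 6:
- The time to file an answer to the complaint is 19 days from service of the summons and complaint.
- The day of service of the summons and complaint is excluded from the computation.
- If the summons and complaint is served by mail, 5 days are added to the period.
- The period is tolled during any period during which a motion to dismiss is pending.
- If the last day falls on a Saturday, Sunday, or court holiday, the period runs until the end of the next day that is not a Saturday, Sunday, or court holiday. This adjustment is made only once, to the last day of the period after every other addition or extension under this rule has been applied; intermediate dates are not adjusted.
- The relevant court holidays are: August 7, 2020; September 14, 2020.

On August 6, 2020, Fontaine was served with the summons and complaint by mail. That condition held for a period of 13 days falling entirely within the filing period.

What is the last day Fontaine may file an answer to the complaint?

September 15, 2020

19 days after August 6, 2020 is August 25, 2020.
Service was by mail, adding 5 days: August 25, 2020 + 5 days = August 30, 2020.
Tolling adds 13 days: August 30, 2020 + 13 days = September 12, 2020.
September 12, 2020 is Saturday; September 13, 2020 is Sunday; September 14, 2020 is a listed holiday. The next qualifying day is September 15, 2020.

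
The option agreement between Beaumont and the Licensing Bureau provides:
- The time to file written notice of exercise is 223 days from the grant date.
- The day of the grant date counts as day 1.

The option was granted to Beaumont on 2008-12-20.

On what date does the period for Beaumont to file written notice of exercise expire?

Counting 2008-12-20 as day 1, day 223 is July 30, 2009.

July 30, 2009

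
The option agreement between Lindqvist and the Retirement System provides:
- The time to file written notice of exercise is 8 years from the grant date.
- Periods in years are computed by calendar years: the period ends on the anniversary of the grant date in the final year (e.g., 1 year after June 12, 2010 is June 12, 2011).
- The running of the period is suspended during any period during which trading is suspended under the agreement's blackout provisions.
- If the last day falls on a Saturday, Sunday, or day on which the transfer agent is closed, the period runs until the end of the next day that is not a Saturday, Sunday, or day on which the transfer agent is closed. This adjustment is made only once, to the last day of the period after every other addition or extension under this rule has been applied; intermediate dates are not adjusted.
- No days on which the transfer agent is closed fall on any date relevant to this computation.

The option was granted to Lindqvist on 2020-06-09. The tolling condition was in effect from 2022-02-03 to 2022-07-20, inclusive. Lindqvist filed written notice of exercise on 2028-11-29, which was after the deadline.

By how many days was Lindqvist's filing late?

5 days

8 years after 2020-06-09 is June 9, 2028.
From February 3, 2022 through July 20, 2022 inclusive is 168 days; tolling adds 168 days: June 9, 2028 + 168 days = November 24, 2028.
November 24, 2028 is a Friday and not a day on which the transfer agent is closed, so no extension applies.
The deadline is November 24, 2028; from November 24, 2028 to November 29, 2028 is 5 days.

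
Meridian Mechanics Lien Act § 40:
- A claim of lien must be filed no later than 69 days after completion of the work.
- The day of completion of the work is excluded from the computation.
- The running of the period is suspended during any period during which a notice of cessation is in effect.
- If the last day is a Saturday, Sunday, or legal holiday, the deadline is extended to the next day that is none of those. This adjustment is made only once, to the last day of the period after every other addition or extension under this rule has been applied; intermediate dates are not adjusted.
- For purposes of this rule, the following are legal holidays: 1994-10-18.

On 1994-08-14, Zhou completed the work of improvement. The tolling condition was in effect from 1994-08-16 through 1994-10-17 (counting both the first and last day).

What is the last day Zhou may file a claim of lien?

December 26, 1994

69 days after 1994-08-14 is October 22, 1994.
From August 16, 1994 through October 17, 1994 inclusive is 63 days; tolling adds 63 days: October 22, 1994 + 63 days = December 24, 1994.
December 24, 1994 is Saturday; December 25, 1994 is Sunday. The next qualifying day is December 26, 1994.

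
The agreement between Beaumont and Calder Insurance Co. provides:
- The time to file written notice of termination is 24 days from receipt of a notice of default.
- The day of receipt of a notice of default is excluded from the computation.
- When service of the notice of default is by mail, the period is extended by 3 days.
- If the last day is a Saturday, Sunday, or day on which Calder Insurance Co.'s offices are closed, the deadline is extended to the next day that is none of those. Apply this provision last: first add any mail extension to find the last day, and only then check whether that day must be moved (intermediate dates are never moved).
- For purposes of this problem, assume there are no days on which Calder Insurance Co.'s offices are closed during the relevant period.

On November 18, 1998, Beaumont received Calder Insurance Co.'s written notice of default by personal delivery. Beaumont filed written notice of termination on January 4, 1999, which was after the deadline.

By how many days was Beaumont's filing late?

21 days

24 days after November 18, 1998 is December 12, 1998.
Service was not by mail, so no mail extension applies.
December 12, 1998 is Saturday; December 13, 1998 is Sunday. The next qualifying day is December 14, 1998.
The deadline is December 14, 1998; from December 14, 1998 to January 4, 1999 is 21 days.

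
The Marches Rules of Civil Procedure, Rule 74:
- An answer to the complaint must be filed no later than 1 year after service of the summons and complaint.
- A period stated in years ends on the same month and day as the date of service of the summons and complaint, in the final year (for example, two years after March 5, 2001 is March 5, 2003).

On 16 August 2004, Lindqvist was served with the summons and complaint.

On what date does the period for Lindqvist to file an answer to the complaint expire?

1 year after 16 August 2004 is August 16, 2005.

August 16, 2005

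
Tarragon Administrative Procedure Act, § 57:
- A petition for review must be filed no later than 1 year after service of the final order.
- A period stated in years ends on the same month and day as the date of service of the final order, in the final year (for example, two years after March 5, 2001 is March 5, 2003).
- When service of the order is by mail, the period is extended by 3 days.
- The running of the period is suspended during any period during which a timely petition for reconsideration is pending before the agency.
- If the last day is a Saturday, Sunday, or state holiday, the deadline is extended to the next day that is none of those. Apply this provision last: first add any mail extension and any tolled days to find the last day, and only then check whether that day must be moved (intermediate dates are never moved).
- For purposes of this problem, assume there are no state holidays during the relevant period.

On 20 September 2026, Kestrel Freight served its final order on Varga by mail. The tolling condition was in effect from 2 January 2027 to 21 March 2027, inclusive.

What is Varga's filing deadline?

1 year after 20 September 2026 is September 20, 2027.
Service was by mail, adding 3 days: September 20, 2027 + 3 days = September 23, 2027.
From January 2, 2027 through March 21, 2027 inclusive is 79 days; tolling adds 79 days: September 23, 2027 + 79 days = December 11, 2027.
December 11, 2027 is Saturday; December 12, 2027 is Sunday. The next qualifying day is December 13, 2027.

December 13, 2027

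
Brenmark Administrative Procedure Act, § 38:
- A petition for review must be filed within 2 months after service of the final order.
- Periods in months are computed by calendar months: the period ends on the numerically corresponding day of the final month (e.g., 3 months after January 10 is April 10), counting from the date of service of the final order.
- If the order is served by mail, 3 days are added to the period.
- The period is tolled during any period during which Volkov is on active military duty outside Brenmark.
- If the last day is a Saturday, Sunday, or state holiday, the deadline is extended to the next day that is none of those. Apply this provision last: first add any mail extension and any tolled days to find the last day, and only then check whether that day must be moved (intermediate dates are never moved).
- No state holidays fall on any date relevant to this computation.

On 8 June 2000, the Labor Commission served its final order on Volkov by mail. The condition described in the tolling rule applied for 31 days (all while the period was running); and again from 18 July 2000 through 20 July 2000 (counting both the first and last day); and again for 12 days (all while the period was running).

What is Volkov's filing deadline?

September 26, 2000

2 months after 8 June 2000 is August 8, 2000.
Service was by mail, adding 3 days: August 8, 2000 + 3 days = August 11, 2000.
Tolling adds 31 days: August 11, 2000 + 31 days = September 11, 2000.
From July 18, 2000 through July 20, 2000 inclusive is 3 days; tolling adds 3 days: September 11, 2000 + 3 days = September 14, 2000.
Tolling adds 12 days: September 14, 2000 + 12 days = September 26, 2000.
September 26, 2000 is a Tuesday and not a state holiday, so no extension applies.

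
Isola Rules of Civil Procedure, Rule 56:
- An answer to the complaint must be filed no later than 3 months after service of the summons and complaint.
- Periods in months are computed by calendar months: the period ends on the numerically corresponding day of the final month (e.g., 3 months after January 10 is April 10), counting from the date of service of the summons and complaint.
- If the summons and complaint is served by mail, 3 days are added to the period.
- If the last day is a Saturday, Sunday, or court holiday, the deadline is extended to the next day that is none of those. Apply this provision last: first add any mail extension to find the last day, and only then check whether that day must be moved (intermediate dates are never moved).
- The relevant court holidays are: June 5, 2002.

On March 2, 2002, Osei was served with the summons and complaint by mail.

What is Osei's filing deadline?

3 months after March 2, 2002 is June 2, 2002.
Service was by mail, adding 3 days: June 2, 2002 + 3 days = June 5, 2002.
June 5, 2002 is a listed holiday. The next qualifying day is June 6, 2002.

June 6, 2002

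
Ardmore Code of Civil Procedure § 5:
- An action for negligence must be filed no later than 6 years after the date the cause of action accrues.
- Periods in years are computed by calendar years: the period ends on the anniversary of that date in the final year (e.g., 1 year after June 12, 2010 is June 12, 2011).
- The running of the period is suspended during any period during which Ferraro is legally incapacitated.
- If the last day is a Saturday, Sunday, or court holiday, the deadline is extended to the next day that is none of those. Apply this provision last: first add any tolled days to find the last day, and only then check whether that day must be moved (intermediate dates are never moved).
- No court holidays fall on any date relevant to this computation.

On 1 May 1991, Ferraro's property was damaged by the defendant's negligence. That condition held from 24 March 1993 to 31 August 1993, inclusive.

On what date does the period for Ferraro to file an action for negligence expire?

6 years after 1 May 1991 is May 1, 1997.
From March 24, 1993 through August 31, 1993 inclusive is 161 days; tolling adds 161 days: May 1, 1997 + 161 days = October 9, 1997.
October 9, 1997 is a Thursday and not a court holiday, so no extension applies.

October 9, 1997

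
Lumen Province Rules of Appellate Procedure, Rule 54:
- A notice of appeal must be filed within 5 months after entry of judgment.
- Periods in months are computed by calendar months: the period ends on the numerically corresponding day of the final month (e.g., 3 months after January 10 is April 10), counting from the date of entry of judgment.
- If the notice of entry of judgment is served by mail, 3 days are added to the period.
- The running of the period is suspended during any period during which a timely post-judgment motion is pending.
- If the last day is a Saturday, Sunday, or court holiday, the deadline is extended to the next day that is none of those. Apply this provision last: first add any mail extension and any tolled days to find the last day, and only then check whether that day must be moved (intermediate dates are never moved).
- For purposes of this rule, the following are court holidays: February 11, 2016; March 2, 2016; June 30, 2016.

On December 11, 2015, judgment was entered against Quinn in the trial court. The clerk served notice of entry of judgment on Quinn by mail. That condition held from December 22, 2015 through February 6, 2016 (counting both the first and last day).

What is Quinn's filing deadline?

5 months after December 11, 2015 is May 11, 2016.
Service was by mail, adding 3 days: May 11, 2016 + 3 days = May 14, 2016.
From December 22, 2015 through February 6, 2016 inclusive is 47 days; tolling adds 47 days: May 14, 2016 + 47 days = June 30, 2016.
June 30, 2016 is a listed holiday. The next qualifying day is July 1, 2016.

July 1, 2016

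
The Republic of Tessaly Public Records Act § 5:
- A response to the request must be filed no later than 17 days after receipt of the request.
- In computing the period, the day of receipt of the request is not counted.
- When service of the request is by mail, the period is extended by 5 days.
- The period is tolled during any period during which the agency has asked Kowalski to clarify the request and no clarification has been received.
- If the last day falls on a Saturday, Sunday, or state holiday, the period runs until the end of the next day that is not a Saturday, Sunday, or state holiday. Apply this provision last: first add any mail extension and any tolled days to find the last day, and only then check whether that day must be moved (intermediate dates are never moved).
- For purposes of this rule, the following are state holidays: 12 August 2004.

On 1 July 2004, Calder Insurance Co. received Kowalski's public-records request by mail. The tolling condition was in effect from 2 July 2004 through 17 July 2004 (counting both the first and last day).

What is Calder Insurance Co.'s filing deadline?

17 days after 1 July 2004 is July 18, 2004.
Service was by mail, adding 5 days: July 18, 2004 + 5 days = July 23, 2004.
From July 2, 2004 through July 17, 2004 inclusive is 16 days; tolling adds 16 days: July 23, 2004 + 16 days = August 8, 2004.
August 8, 2004 is Sunday. The next qualifying day is August 9, 2004.

August 9, 2004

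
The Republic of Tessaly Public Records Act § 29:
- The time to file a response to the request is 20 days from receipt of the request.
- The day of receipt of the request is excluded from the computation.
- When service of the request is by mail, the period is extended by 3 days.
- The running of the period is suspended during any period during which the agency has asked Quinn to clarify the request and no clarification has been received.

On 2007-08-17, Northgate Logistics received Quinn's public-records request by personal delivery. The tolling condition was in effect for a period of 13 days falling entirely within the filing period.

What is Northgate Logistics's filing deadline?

September 19, 2007

20 days after 2007-08-17 is September 6, 2007.
Service was not by mail, so no mail extension applies.
Tolling adds 13 days: September 6, 2007 + 13 days = September 19, 2007.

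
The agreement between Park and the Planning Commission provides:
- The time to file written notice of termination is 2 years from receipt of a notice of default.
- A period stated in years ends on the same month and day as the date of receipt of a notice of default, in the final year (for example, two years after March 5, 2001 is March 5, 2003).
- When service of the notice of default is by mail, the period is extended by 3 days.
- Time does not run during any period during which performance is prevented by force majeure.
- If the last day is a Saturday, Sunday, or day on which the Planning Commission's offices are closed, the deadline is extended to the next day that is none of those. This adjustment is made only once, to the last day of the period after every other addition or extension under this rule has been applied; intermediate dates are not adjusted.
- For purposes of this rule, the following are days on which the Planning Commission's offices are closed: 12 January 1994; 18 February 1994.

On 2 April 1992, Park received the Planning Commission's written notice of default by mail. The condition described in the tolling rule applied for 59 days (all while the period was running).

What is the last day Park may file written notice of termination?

June 3, 1994

2 years after 2 April 1992 is April 2, 1994.
Service was by mail, adding 3 days: April 2, 1994 + 3 days = April 5, 1994.
Tolling adds 59 days: April 5, 1994 + 59 days = June 3, 1994.
June 3, 1994 is a Friday and not a day on which the Planning Commission's offices are closed, so no extension applies.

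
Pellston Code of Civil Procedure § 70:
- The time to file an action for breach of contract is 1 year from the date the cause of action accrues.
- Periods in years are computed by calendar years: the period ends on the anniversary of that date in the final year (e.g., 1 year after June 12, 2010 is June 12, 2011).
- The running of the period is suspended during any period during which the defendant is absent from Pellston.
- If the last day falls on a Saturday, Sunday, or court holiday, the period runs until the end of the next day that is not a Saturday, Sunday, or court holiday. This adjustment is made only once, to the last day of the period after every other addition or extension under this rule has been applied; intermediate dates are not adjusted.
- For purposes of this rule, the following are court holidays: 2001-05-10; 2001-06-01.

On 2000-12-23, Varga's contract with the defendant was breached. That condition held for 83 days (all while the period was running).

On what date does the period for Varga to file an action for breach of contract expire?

March 18, 2002

1 year after 2000-12-23 is December 23, 2001.
Tolling adds 83 days: December 23, 2001 + 83 days = March 16, 2002.
March 16, 2002 is Saturday; March 17, 2002 is Sunday. The next qualifying day is March 18, 2002.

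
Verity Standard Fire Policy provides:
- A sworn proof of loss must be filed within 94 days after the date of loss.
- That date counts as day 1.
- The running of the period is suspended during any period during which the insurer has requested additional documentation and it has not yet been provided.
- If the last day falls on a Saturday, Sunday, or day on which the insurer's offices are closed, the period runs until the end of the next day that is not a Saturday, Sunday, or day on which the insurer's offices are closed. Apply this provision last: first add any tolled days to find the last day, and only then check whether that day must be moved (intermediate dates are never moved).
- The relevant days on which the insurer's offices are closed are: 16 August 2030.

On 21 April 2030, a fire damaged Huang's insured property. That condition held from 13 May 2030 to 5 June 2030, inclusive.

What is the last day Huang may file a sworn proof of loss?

Counting 21 April 2030 as day 1, day 94 is July 23, 2030.
From May 13, 2030 through June 5, 2030 inclusive is 24 days; tolling adds 24 days: July 23, 2030 + 24 days = August 16, 2030.
August 16, 2030 is a listed holiday; August 17, 2030 is Saturday; August 18, 2030 is Sunday. The next qualifying day is August 19, 2030.

August 19, 2030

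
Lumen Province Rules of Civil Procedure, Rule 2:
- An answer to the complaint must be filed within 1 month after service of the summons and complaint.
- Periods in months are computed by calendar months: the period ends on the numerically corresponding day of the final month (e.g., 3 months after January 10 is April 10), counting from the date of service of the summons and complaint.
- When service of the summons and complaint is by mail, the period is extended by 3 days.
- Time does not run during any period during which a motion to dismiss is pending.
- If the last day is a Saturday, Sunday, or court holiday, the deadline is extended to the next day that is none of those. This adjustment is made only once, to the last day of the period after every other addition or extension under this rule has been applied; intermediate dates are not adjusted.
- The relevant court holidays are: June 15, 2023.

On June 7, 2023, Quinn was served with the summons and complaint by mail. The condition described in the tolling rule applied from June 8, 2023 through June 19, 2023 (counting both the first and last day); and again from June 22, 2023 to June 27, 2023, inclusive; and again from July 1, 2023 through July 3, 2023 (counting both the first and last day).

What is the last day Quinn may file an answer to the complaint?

1 month after June 7, 2023 is July 7, 2023.
Service was by mail, adding 3 days: July 7, 2023 + 3 days = July 10, 2023.
From June 8, 2023 through June 19, 2023 inclusive is 12 days; tolling adds 12 days: July 10, 2023 + 12 days = July 22, 2023.
From June 22, 2023 through June 27, 2023 inclusive is 6 days; tolling adds 6 days: July 22, 2023 + 6 days = July 28, 2023.
From July 1, 2023 through July 3, 2023 inclusive is 3 days; tolling adds 3 days: July 28, 2023 + 3 days = July 31, 2023.
July 31, 2023 is a Monday and not a court holiday, so no extension applies.

July 31, 2023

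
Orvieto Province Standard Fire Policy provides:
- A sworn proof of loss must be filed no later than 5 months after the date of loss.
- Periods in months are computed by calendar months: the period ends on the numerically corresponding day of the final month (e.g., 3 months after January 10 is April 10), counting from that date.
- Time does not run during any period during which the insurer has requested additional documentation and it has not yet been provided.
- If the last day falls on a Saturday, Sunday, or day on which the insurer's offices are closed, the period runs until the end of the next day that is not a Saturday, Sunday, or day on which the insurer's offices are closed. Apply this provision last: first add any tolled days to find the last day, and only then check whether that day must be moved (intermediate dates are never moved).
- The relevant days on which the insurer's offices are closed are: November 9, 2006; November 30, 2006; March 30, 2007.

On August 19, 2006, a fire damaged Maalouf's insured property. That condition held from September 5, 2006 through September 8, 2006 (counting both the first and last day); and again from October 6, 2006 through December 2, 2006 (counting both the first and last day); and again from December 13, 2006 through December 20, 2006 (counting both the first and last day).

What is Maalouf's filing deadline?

5 months after August 19, 2006 is January 19, 2007.
From September 5, 2006 through September 8, 2006 inclusive is 4 days; tolling adds 4 days: January 19, 2007 + 4 days = January 23, 2007.
From October 6, 2006 through December 2, 2006 inclusive is 58 days; tolling adds 58 days: January 23, 2007 + 58 days = March 22, 2007.
From December 13, 2006 through December 20, 2006 inclusive is 8 days; tolling adds 8 days: March 22, 2007 + 8 days = March 30, 2007.
March 30, 2007 is a listed holiday; March 31, 2007 is Saturday; April 1, 2007 is Sunday. The next qualifying day is April 2, 2007.

April 2, 2007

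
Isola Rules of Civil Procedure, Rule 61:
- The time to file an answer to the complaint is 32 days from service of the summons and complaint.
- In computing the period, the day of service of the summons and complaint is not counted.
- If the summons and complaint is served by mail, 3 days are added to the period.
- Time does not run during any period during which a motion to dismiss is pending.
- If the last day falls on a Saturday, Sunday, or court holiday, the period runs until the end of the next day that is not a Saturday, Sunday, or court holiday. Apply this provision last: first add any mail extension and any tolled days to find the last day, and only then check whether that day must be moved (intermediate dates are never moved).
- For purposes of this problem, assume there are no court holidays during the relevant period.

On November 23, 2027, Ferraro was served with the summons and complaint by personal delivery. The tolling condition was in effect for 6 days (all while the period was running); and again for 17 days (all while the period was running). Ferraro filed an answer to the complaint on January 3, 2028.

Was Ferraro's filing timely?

32 days after November 23, 2027 is December 25, 2027.
Service was not by mail, so no mail extension applies.
Tolling adds 6 days: December 25, 2027 + 6 days = December 31, 2027.
Tolling adds 17 days: December 31, 2027 + 17 days = January 17, 2028.
January 17, 2028 is a Monday and not a court holiday, so no extension applies.
The deadline is January 17, 2028; the filing on January 3, 2028 is on or before that date.

Yes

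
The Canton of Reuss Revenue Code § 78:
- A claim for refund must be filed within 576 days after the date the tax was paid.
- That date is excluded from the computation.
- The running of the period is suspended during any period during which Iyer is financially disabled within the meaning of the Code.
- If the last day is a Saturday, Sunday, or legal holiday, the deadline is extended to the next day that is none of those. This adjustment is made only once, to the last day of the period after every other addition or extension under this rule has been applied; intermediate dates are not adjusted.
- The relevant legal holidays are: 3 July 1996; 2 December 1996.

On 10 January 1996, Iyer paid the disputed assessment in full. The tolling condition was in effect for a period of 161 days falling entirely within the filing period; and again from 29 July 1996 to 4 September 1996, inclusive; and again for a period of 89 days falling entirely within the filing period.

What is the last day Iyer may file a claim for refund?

576 days after 10 January 1996 is August 8, 1997.
Tolling adds 161 days: August 8, 1997 + 161 days = January 16, 1998.
From July 29, 1996 through September 4, 1996 inclusive is 38 days; tolling adds 38 days: January 16, 1998 + 38 days = February 23, 1998.
Tolling adds 89 days: February 23, 1998 + 89 days = May 23, 1998.
May 23, 1998 is Saturday; May 24, 1998 is Sunday. The next qualifying day is May 25, 1998.

May 25, 1998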